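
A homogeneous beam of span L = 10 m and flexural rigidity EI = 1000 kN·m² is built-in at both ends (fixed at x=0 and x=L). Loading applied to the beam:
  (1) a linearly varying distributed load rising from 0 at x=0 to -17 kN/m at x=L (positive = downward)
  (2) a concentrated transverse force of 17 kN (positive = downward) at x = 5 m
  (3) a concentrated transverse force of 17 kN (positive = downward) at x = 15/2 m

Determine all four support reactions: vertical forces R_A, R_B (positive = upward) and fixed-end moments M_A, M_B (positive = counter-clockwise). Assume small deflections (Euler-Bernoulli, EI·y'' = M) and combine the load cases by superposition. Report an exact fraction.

Load 1 — triangular load w₀=-17 kN/m (0→w₀ over full span):
  R_A = 3w₀L/20 = 3·(-17)·10/20 = -51/2 kN
  M_A = w₀L²/30 = (-17)·10²/30 = -170/3 kN·m
  R_B = 7w₀L/20 = 7·(-17)·10/20 = -119/2 kN
  M_B = -w₀L²/20 = -(-17)·10²/20 = 85 kN·m
Load 2 — point force P=17 kN at a=5 m (b=L-a=5):
  R_A = Pb²(3a+b)/L³ = 17·5²·(3·5+5)/10³ = 17/2 kN
  M_A = Pab²/L² = 17·5·5²/10² = 85/4 kN·m
  R_B = Pa²(a+3b)/L³ = 17·5²·(5+3·5)/10³ = 17/2 kN
  M_B = -Pa²b/L² = -17·5²·5/10² = -85/4 kN·m
Load 3 — point force P=17 kN at a=15/2 m (b=L-a=5/2):
  R_A = Pb²(3a+b)/L³ = 17·(5/2)²·(3·(15/2)+(5/2))/10³ = 85/32 kN
  M_A = Pab²/L² = 17·(15/2)·(5/2)²/10² = 255/32 kN·m
  R_B = Pa²(a+3b)/L³ = 17·(15/2)²·((15/2)+3·(5/2))/10³ = 459/32 kN
  M_B = -Pa²b/L² = -17·(15/2)²·(5/2)/10² = -765/32 kN·m
Superposition: R_A = -459/32 kN, M_A = -2635/96 kN·m, R_B = -1173/32 kN, M_B = 1275/32 kN·m

R_A = -459/32 kN, M_A = -2635/96 kN·m, R_B = -1173/32 kN, M_B = 1275/32 kN·m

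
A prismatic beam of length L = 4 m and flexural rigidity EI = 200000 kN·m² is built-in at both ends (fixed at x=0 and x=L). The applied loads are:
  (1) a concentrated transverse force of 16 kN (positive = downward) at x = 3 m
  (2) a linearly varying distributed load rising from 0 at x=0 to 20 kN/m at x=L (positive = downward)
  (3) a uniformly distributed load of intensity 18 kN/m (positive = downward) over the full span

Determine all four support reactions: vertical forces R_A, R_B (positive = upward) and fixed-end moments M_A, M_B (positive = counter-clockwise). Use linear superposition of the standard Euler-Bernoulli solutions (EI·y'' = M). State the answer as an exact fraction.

Load 1 — point force P=16 kN at a=3 m (b=L-a=1):
  R_A = Pb²(3a+b)/L³ = 16·1²·(3·3+1)/4³ = 5/2 kN
  M_A = Pab²/L² = 16·3·1²/4² = 3 kN·m
  R_B = Pa²(a+3b)/L³ = 16·3²·(3+3·1)/4³ = 27/2 kN
  M_B = -Pa²b/L² = -16·3²·1/4² = -9 kN·m
Load 2 — triangular load w₀=20 kN/m (0→w₀ over full span):
  R_A = 3w₀L/20 = 3·20·4/20 = 12 kN
  M_A = w₀L²/30 = 20·4²/30 = 32/3 kN·m
  R_B = 7w₀L/20 = 7·20·4/20 = 28 kN
  M_B = -w₀L²/20 = -20·4²/20 = -16 kN·m
Load 3 — uniform load w=18 kN/m over full span:
  R_A = wL/2 = 18·4/2 = 36 kN
  M_A = wL²/12 = 18·4²/12 = 24 kN·m
  R_B = wL/2 = 18·4/2 = 36 kN
  M_B = -wL²/12 = -18·4²/12 = -24 kN·m
Superposition: R_A = 101/2 kN, M_A = 113/3 kN·m, R_B = 155/2 kN, M_B = -49 kN·m

R_A = 101/2 kN, M_A = 113/3 kN·m, R_B = 155/2 kN, M_B = -49 kN·m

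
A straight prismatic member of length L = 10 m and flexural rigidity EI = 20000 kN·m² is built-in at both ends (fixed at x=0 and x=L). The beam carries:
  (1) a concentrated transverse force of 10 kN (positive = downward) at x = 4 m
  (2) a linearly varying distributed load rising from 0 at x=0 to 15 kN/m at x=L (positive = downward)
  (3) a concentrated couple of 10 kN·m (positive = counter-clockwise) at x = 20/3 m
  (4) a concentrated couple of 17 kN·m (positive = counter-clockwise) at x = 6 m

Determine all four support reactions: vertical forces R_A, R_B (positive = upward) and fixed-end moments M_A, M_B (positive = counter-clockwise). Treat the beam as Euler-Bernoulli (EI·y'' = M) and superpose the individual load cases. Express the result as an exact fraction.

R_A = 24571/750 kN, M_A = 5488/75 kN·m, R_B = 39179/750 kN, M_B = -2064/25 kN·m

Load 1 — point force P=10 kN at a=4 m (b=L-a=6):
  R_A = Pb²(3a+b)/L³ = 10·6²·(3·4+6)/10³ = 162/25 kN
  M_A = Pab²/L² = 10·4·6²/10² = 72/5 kN·m
  R_B = Pa²(a+3b)/L³ = 10·4²·(4+3·6)/10³ = 88/25 kN
  M_B = -Pa²b/L² = -10·4²·6/10² = -48/5 kN·m
Load 2 — triangular load w₀=15 kN/m (0→w₀ over full span):
  R_A = 3w₀L/20 = 3·15·10/20 = 45/2 kN
  M_A = w₀L²/30 = 15·10²/30 = 50 kN·m
  R_B = 7w₀L/20 = 7·15·10/20 = 105/2 kN
  M_B = -w₀L²/20 = -15·10²/20 = -75 kN·m
Load 3 — applied couple M₀=10 kN·m at a=20/3 m (b=L-a=10/3):
  R_A = 6M₀ab/L³ = 6·10·(20/3)·(10/3)/10³ = 4/3 kN
  M_A = M₀b(2a-b)/L² = 10·(10/3)·(2·(20/3)-(10/3))/10² = 10/3 kN·m
  R_B = -6M₀ab/L³ = -6·10·(20/3)·(10/3)/10³ = -4/3 kN
  M_B = M₀a(2b-a)/L² = 10·(20/3)·(2·(10/3)-(20/3))/10² = 0 kN·m
Load 4 — applied couple M₀=17 kN·m at a=6 m (b=L-a=4):
  R_A = 6M₀ab/L³ = 6·17·6·4/10³ = 306/125 kN
  M_A = M₀b(2a-b)/L² = 17·4·(2·6-4)/10² = 136/25 kN·m
  R_B = -6M₀ab/L³ = -6·17·6·4/10³ = -306/125 kN
  M_B = M₀a(2b-a)/L² = 17·6·(2·4-6)/10² = 51/25 kN·m
Superposition: R_A = 24571/750 kN, M_A = 5488/75 kN·m, R_B = 39179/750 kN, M_B = -2064/25 kN·m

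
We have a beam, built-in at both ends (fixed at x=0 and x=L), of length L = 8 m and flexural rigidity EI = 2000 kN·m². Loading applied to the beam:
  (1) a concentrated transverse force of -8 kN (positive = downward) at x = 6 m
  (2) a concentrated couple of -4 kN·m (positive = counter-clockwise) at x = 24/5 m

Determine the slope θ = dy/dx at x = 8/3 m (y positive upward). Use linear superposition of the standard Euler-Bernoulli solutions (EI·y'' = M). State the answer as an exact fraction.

Load 1 — point force P=-8 kN at a=6 m (b=L-a=2):
  θ_1 = -Pb²x(2aL-(3a+b)x)/(2L³EI)  [x≤a] = -(-8)·2²·(8/3)·(2·6·8-(3·6+2)·(8/3))/(2·8³·2000) = 2/1125 rad
Load 2 — applied couple M₀=-4 kN·m at a=24/5 m (b=L-a=16/5):
  θ_2 = (R_Ax²/2 - M_Ax)/EI  [x≤a] with R_A=-18/25, M_A=-32/25 = ((-18/25)·(8/3)²/2 - (-32/25)·(8/3))/2000 = 4/9375 rad
Superposition: θ = Σ θ_i = 62/28125 rad ≈ 0.002204 rad

θ(8/3) = 62/28125 rad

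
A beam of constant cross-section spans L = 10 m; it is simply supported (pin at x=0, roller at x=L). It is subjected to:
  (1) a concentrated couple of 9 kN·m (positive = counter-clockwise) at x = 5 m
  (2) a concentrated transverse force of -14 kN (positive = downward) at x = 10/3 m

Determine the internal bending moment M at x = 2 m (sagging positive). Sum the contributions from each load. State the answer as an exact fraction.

M(2) = -253/15 kN·m

Load 1 — applied couple M₀=9 kN·m at a=5 m (b=L-a=5):
  M_1 = M₀x/L  [x≤a] = 9·2/10 = 9/5 kN·m
Load 2 — point force P=-14 kN at a=10/3 m (b=L-a=20/3):
  M_2 = Pbx/L  [x≤a] = (-14)·(20/3)·2/10 = -56/3 kN·m
Superposition: M = Σ M_i = -253/15 kN·m ≈ -16.866667 kN·m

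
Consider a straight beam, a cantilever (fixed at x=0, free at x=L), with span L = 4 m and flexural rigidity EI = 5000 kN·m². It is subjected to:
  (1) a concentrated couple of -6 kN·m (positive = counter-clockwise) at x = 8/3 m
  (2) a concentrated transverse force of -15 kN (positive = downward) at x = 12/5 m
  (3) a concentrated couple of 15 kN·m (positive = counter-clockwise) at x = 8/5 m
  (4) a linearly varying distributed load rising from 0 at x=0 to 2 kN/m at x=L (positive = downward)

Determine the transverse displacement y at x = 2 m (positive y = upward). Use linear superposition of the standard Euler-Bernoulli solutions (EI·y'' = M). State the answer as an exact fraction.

Load 1 — applied couple M₀=-6 kN·m at a=8/3 m (b=L-a=4/3):
  y_1 = M₀x²/(2EI)  [x≤a] = (-6)·2²/(2·5000) = -3/1250 m
Load 2 — point force P=-15 kN at a=12/5 m (b=L-a=8/5):
  y_2 = -Px²(3a-x)/(6EI)  [x≤a] = -(-15)·2²·(3·(12/5)-2)/(6·5000) = 13/1250 m
Load 3 — applied couple M₀=15 kN·m at a=8/5 m (b=L-a=12/5):
  y_3 = M₀a(2x-a)/(2EI)  [x>a] = 15·(8/5)·(2·2-(8/5))/(2·5000) = 18/3125 m
Load 4 — triangular load w₀=2 kN/m (0→w₀ over full span):
  y_4 = (w₀Lx³/12-w₀L²x²/6-w₀x⁵/(120L))/EI = (2·4·2³/12-2·4²·2²/6-2·2⁵/(120·4))/5000 = -121/37500 m
Superposition: y = Σ y_i = 79/7500 m ≈ 0.010533 m

y(2) = 79/7500 m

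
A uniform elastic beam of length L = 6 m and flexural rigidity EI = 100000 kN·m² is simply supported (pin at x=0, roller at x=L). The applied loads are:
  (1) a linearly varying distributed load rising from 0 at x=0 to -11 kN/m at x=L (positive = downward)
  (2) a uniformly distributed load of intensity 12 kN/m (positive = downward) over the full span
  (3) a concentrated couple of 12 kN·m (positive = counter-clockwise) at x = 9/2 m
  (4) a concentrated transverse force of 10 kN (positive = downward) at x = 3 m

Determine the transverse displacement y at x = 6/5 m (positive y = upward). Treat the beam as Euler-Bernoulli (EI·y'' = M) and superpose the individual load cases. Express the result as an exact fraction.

Load 1 — triangular load w₀=-11 kN/m (0→w₀ over full span):
  y_1 = -w₀x(7L⁴-10L²x²+3x⁴)/(360LEI) = -(-11)·(6/5)·(7·6⁴-10·6²·(6/5)²+3·(6/5)⁴)/(360·6·100000) = 25542/48828125 m
Load 2 — uniform load w=12 kN/m over full span:
  y_2 = -wx(L³-2Lx²+x³)/(24EI) = -12·(6/5)·(6³-2·6·(6/5)²+(6/5)³)/(24·100000) = -2349/1953125 m
Load 3 — applied couple M₀=12 kN·m at a=9/2 m (b=L-a=3/2):
  y_3 = (M₀x³/(6L)+C₁x)/EI  [x≤a] with C₁=M₀(3b²-L²)/(6L)=-39/4 = (12·(6/5)³/(6·6)+(-39/4)·(6/5))/100000 = -2781/25000000 m
Load 4 — point force P=10 kN at a=3 m (b=L-a=3):
  y_4 = -Pbx(L²-b²-x²)/(6LEI)  [x≤a] = -10·3·(6/5)·(6²-3²-(6/5)²)/(6·6·100000) = -639/2500000 m
Superposition: y = Σ y_i = -3270087/3125000000 m ≈ -0.001046 m

y(6/5) = -3270087/3125000000 m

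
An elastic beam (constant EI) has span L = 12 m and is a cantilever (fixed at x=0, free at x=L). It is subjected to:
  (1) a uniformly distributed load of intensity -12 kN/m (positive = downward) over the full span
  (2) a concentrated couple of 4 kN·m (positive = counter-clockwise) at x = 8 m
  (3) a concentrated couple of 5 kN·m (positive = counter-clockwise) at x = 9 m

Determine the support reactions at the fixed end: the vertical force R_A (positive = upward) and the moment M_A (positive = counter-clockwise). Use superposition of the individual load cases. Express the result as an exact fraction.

R_A = -144 kN, M_A = -873 kN·m

Load 1 — uniform load w=-12 kN/m over full span:
  R_A = wL = (-12)·12 = -144 kN
  M_A = wL²/2 = (-12)·12²/2 = -864 kN·m
Load 2 — applied couple M₀=4 kN·m at a=8 m (b=L-a=4):
  R_A = 0 kN
  M_A = -M₀ = -4 kN·m
Load 3 — applied couple M₀=5 kN·m at a=9 m (b=L-a=3):
  R_A = 0 kN
  M_A = -M₀ = -5 kN·m
Superposition: R_A = -144 kN, M_A = -873 kN·m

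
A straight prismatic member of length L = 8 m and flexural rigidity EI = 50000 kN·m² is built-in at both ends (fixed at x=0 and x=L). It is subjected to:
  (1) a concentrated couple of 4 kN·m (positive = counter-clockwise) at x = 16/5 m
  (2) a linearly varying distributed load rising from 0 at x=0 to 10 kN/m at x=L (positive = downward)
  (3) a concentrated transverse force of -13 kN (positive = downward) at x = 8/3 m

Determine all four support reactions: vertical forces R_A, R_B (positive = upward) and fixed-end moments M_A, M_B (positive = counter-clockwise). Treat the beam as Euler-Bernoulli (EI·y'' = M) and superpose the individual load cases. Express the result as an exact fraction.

R_A = 2086/675 kN, M_A = 4324/675 kN·m, R_B = 16139/675 kN, M_B = -15536/675 kN·m

Load 1 — applied couple M₀=4 kN·m at a=16/5 m (b=L-a=24/5):
  R_A = 6M₀ab/L³ = 6·4·(16/5)·(24/5)/8³ = 18/25 kN
  M_A = M₀b(2a-b)/L² = 4·(24/5)·(2·(16/5)-(24/5))/8² = 12/25 kN·m
  R_B = -6M₀ab/L³ = -6·4·(16/5)·(24/5)/8³ = -18/25 kN
  M_B = M₀a(2b-a)/L² = 4·(16/5)·(2·(24/5)-(16/5))/8² = 32/25 kN·m
Load 2 — triangular load w₀=10 kN/m (0→w₀ over full span):
  R_A = 3w₀L/20 = 3·10·8/20 = 12 kN
  M_A = w₀L²/30 = 10·8²/30 = 64/3 kN·m
  R_B = 7w₀L/20 = 7·10·8/20 = 28 kN
  M_B = -w₀L²/20 = -10·8²/20 = -32 kN·m
Load 3 — point force P=-13 kN at a=8/3 m (b=L-a=16/3):
  R_A = Pb²(3a+b)/L³ = (-13)·(16/3)²·(3·(8/3)+(16/3))/8³ = -260/27 kN
  M_A = Pab²/L² = (-13)·(8/3)·(16/3)²/8² = -416/27 kN·m
  R_B = Pa²(a+3b)/L³ = (-13)·(8/3)²·((8/3)+3·(16/3))/8³ = -91/27 kN
  M_B = -Pa²b/L² = -(-13)·(8/3)²·(16/3)/8² = 208/27 kN·m
Superposition: R_A = 2086/675 kN, M_A = 4324/675 kN·m, R_B = 16139/675 kN, M_B = -15536/675 kN·m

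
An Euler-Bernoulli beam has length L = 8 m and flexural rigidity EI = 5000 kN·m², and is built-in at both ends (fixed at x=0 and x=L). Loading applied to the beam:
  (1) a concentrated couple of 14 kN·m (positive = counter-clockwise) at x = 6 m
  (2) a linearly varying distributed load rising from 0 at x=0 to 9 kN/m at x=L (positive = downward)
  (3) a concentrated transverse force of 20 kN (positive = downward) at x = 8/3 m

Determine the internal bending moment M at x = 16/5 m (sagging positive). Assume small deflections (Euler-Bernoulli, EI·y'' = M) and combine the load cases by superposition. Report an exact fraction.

Load 1 — applied couple M₀=14 kN·m at a=6 m (b=L-a=2):
  M_1 = R_Ax - M_A  [x≤a] with R_A=63/32, M_A=35/8 = (63/32)·(16/5) - (35/8) = 77/40 kN·m
Load 2 — triangular load w₀=9 kN/m (0→w₀ over full span):
  M_2 = 3w₀Lx/20 - w₀L²/30 - w₀x³/(6L) = 3·9·8·(16/5)/20 - 9·8²/30 - 9·(16/5)³/(6·8) = 1152/125 kN·m
Load 3 — point force P=20 kN at a=8/3 m (b=L-a=16/3):
  M_3 = Pa²(a+3b)(L-x)/L³ - Pa²b/L²  [x>a] = 20·(8/3)²·((8/3)+3·(16/3))·(8-(16/5))/8³ - 20·(8/3)²·(16/3)/8² = 352/27 kN·m
Superposition: M = Σ M_i = 652807/27000 kN·m ≈ 24.178037 kN·m

M(16/5) = 652807/27000 kN·m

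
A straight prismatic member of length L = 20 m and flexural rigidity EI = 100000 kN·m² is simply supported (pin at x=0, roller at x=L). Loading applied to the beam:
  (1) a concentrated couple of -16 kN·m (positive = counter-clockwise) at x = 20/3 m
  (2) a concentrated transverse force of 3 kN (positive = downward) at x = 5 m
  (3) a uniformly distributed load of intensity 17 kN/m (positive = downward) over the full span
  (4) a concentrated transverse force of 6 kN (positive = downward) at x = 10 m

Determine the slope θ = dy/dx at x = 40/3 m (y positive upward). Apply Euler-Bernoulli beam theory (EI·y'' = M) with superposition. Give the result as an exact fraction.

θ(40/3) = 370619/12960000 rad

Load 1 — applied couple M₀=-16 kN·m at a=20/3 m (b=L-a=40/3):
  θ_1 = (M₀x²/(2L)-M₀(x-a)+C₁)/EI  [x>a] with C₁=M₀(3b²-L²)/(6L)=-160/9 = ((-16)·(40/3)²/(2·20)-(-16)·((40/3)-(20/3))+(-160/9))/100000 = 1/5625 rad
Load 2 — point force P=3 kN at a=5 m (b=L-a=15):
  θ_2 = -Pa(2L²-6Lx+3x²+a²)/(6LEI)  [x>a] = -3·5·(2·20²-6·20·(40/3)+3·(40/3)²+5²)/(6·20·100000) = 29/96000 rad
Load 3 — uniform load w=17 kN/m over full span:
  θ_3 = -w(L³-6Lx²+4x³)/(24EI) = -17·(20³-6·20·(40/3)²+4·(40/3)³)/(24·100000) = 221/8100 rad
Load 4 — point force P=6 kN at a=10 m (b=L-a=10):
  θ_4 = -Pa(2L²-6Lx+3x²+a²)/(6LEI)  [x>a] = -6·10·(2·20²-6·20·(40/3)+3·(40/3)²+10²)/(6·20·100000) = 1/1200 rad
Superposition: θ = Σ θ_i = 370619/12960000 rad ≈ 0.028597 rad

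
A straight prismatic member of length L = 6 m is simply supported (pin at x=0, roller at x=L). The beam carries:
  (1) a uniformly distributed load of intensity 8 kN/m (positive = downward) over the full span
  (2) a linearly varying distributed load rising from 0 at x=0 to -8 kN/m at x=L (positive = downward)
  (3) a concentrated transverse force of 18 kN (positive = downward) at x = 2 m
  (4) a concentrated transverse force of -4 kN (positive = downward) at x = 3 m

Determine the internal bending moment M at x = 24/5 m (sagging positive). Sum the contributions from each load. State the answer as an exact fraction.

Load 1 — uniform load w=8 kN/m over full span:
  M_1 = wx(L-x)/2 = 8·(24/5)·(6-(24/5))/2 = 576/25 kN·m
Load 2 — triangular load w₀=-8 kN/m (0→w₀ over full span):
  M_2 = w₀Lx/6 - w₀x³/(6L) = (-8)·6·(24/5)/6 - (-8)·(24/5)³/(6·6) = -1728/125 kN·m
Load 3 — point force P=18 kN at a=2 m (b=L-a=4):
  M_3 = Pa(L-x)/L  [x>a] = 18·2·(6-(24/5))/6 = 36/5 kN·m
Load 4 — point force P=-4 kN at a=3 m (b=L-a=3):
  M_4 = Pa(L-x)/L  [x>a] = (-4)·3·(6-(24/5))/6 = -12/5 kN·m
Superposition: M = Σ M_i = 1752/125 kN·m ≈ 14.016000 kN·m

M(24/5) = 1752/125 kN·m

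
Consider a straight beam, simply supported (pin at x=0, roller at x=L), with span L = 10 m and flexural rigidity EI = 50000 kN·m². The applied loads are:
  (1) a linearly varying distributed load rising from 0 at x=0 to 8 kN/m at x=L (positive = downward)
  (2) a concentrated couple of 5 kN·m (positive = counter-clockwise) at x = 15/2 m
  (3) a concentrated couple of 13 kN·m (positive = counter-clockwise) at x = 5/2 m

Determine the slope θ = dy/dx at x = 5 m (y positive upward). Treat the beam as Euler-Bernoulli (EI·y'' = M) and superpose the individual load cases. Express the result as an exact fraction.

Load 1 — triangular load w₀=8 kN/m (0→w₀ over full span):
  θ_1 = -w₀(7L⁴-30L²x²+15x⁴)/(360LEI) = -8·(7·10⁴-30·10²·5²+15·5⁴)/(360·10·50000) = -7/36000 rad
Load 2 — applied couple M₀=5 kN·m at a=15/2 m (b=L-a=5/2):
  θ_2 = (M₀x²/(2L)+C₁)/EI  [x≤a] with C₁=M₀(3b²-L²)/(6L)=-325/48 = (5·5²/(2·10)+(-325/48))/50000 = -1/96000 rad
Load 3 — applied couple M₀=13 kN·m at a=5/2 m (b=L-a=15/2):
  θ_3 = (M₀x²/(2L)-M₀(x-a)+C₁)/EI  [x>a] with C₁=M₀(3b²-L²)/(6L)=715/48 = (13·5²/(2·10)-13·(5-(5/2))+(715/48))/50000 = -13/480000 rad
Superposition: θ = Σ θ_i = -167/720000 rad ≈ -0.000232 rad

θ(5) = -167/720000 rad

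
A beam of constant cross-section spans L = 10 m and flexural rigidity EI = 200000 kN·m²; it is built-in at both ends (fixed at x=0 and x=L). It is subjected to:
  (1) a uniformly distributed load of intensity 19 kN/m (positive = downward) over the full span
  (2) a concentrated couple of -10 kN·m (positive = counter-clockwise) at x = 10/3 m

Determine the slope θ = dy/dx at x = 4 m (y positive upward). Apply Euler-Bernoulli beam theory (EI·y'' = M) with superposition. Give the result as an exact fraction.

θ(4) = -1/2500 rad

Load 1 — uniform load w=19 kN/m over full span:
  θ_1 = -wx(L-x)(L-2x)/(12EI) = -19·4·(10-4)·(10-2·4)/(12·200000) = -19/50000 rad
Load 2 — applied couple M₀=-10 kN·m at a=10/3 m (b=L-a=20/3):
  θ_2 = (R_Ax²/2 - M_Ax - M₀(x-a))/EI  [x>a] with R_A=-4/3, M_A=0 = ((-4/3)·4²/2 - 0·4 - (-10)·(4-(10/3)))/200000 = -1/50000 rad
Superposition: θ = Σ θ_i = -1/2500 rad ≈ -0.000400 rad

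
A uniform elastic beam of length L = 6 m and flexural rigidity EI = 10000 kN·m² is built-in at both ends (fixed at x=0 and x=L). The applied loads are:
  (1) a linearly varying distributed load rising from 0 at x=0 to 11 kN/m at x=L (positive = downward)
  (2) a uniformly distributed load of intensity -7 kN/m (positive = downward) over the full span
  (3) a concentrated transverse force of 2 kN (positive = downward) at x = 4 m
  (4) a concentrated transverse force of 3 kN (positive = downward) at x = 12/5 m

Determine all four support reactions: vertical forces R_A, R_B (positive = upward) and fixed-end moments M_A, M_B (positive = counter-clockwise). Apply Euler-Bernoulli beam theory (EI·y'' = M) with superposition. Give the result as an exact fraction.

R_A = -58303/6750 kN, M_A = -4859/1125 kN·m, R_B = 31303/6750 kN, M_B = -2594/1125 kN·m

Load 1 — triangular load w₀=11 kN/m (0→w₀ over full span):
  R_A = 3w₀L/20 = 3·11·6/20 = 99/10 kN
  M_A = w₀L²/30 = 11·6²/30 = 66/5 kN·m
  R_B = 7w₀L/20 = 7·11·6/20 = 231/10 kN
  M_B = -w₀L²/20 = -11·6²/20 = -99/5 kN·m
Load 2 — uniform load w=-7 kN/m over full span:
  R_A = wL/2 = (-7)·6/2 = -21 kN
  M_A = wL²/12 = (-7)·6²/12 = -21 kN·m
  R_B = wL/2 = (-7)·6/2 = -21 kN
  M_B = -wL²/12 = -(-7)·6²/12 = 21 kN·m
Load 3 — point force P=2 kN at a=4 m (b=L-a=2):
  R_A = Pb²(3a+b)/L³ = 2·2²·(3·4+2)/6³ = 14/27 kN
  M_A = Pab²/L² = 2·4·2²/6² = 8/9 kN·m
  R_B = Pa²(a+3b)/L³ = 2·4²·(4+3·2)/6³ = 40/27 kN
  M_B = -Pa²b/L² = -2·4²·2/6² = -16/9 kN·m
Load 4 — point force P=3 kN at a=12/5 m (b=L-a=18/5):
  R_A = Pb²(3a+b)/L³ = 3·(18/5)²·(3·(12/5)+(18/5))/6³ = 243/125 kN
  M_A = Pab²/L² = 3·(12/5)·(18/5)²/6² = 324/125 kN·m
  R_B = Pa²(a+3b)/L³ = 3·(12/5)²·((12/5)+3·(18/5))/6³ = 132/125 kN
  M_B = -Pa²b/L² = -3·(12/5)²·(18/5)/6² = -216/125 kN·m
Superposition: R_A = -58303/6750 kN, M_A = -4859/1125 kN·m, R_B = 31303/6750 kN, M_B = -2594/1125 kN·m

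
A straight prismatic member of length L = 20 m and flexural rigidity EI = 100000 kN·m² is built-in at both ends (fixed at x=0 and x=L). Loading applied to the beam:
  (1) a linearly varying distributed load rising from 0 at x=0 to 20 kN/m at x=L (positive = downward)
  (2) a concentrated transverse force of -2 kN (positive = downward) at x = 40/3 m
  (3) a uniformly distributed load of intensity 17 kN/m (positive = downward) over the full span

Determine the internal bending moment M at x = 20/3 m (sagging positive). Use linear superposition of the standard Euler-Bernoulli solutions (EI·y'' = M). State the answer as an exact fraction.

M(20/3) = 22060/81 kN·m

Load 1 — triangular load w₀=20 kN/m (0→w₀ over full span):
  M_1 = 3w₀Lx/20 - w₀L²/30 - w₀x³/(6L) = 3·20·20·(20/3)/20 - 20·20²/30 - 20·(20/3)³/(6·20) = 6800/81 kN·m
Load 2 — point force P=-2 kN at a=40/3 m (b=L-a=20/3):
  M_2 = Pb²(3a+b)x/L³ - Pab²/L²  [x≤a] = (-2)·(20/3)²·(3·(40/3)+(20/3))·(20/3)/20³ - (-2)·(40/3)·(20/3)²/20² = -40/81 kN·m
Load 3 — uniform load w=17 kN/m over full span:
  M_3 = wLx/2 - wL²/12 - wx²/2 = 17·20·(20/3)/2 - 17·20²/12 - 17·(20/3)²/2 = 1700/9 kN·m
Superposition: M = Σ M_i = 22060/81 kN·m ≈ 272.345679 kN·m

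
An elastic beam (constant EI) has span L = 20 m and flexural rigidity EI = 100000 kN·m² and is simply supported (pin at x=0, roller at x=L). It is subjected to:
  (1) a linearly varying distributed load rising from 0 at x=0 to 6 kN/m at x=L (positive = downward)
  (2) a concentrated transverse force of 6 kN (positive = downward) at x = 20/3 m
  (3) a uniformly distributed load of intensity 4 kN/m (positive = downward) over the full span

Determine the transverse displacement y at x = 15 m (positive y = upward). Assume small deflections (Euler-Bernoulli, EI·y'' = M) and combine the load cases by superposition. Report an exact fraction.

Load 1 — triangular load w₀=6 kN/m (0→w₀ over full span):
  y_1 = -w₀x(7L⁴-10L²x²+3x⁴)/(360LEI) = -6·15·(7·20⁴-10·20²·15²+3·15⁴)/(360·20·100000) = -119/2560 m
Load 2 — point force P=6 kN at a=20/3 m (b=L-a=40/3):
  y_2 = -Pa(L-x)(2Lx-a²-x²)/(6LEI)  [x>a] = -6·(20/3)·(20-15)·(2·20·15-(20/3)²-15²)/(6·20·100000) = -119/21600 m
Load 3 — uniform load w=4 kN/m over full span:
  y_3 = -wx(L³-2Lx²+x³)/(24EI) = -4·15·(20³-2·20·15²+15³)/(24·100000) = -19/320 m
Superposition: y = Σ y_i = -38489/345600 m ≈ -0.111369 m

y(15) = -38489/345600 m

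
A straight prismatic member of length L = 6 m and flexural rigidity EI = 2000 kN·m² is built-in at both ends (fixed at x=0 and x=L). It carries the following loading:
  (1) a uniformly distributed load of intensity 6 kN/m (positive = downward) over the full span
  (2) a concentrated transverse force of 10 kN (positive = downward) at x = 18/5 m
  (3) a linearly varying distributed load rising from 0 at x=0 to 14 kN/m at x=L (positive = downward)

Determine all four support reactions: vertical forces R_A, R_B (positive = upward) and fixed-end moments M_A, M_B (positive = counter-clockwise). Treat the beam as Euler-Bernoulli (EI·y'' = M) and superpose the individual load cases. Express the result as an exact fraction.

Load 1 — uniform load w=6 kN/m over full span:
  R_A = wL/2 = 6·6/2 = 18 kN
  M_A = wL²/12 = 6·6²/12 = 18 kN·m
  R_B = wL/2 = 6·6/2 = 18 kN
  M_B = -wL²/12 = -6·6²/12 = -18 kN·m
Load 2 — point force P=10 kN at a=18/5 m (b=L-a=12/5):
  R_A = Pb²(3a+b)/L³ = 10·(12/5)²·(3·(18/5)+(12/5))/6³ = 88/25 kN
  M_A = Pab²/L² = 10·(18/5)·(12/5)²/6² = 144/25 kN·m
  R_B = Pa²(a+3b)/L³ = 10·(18/5)²·((18/5)+3·(12/5))/6³ = 162/25 kN
  M_B = -Pa²b/L² = -10·(18/5)²·(12/5)/6² = -216/25 kN·m
Load 3 — triangular load w₀=14 kN/m (0→w₀ over full span):
  R_A = 3w₀L/20 = 3·14·6/20 = 63/5 kN
  M_A = w₀L²/30 = 14·6²/30 = 84/5 kN·m
  R_B = 7w₀L/20 = 7·14·6/20 = 147/5 kN
  M_B = -w₀L²/20 = -14·6²/20 = -126/5 kN·m
Superposition: R_A = 853/25 kN, M_A = 1014/25 kN·m, R_B = 1347/25 kN, M_B = -1296/25 kN·m

R_A = 853/25 kN, M_A = 1014/25 kN·m, R_B = 1347/25 kN, M_B = -1296/25 kN·m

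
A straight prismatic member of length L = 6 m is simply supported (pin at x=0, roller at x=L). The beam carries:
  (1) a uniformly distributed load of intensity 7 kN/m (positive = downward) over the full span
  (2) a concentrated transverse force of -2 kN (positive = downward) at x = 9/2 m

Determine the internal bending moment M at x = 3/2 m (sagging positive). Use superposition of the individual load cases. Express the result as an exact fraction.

Load 1 — uniform load w=7 kN/m over full span:
  M_1 = wx(L-x)/2 = 7·(3/2)·(6-(3/2))/2 = 189/8 kN·m
Load 2 — point force P=-2 kN at a=9/2 m (b=L-a=3/2):
  M_2 = Pbx/L  [x≤a] = (-2)·(3/2)·(3/2)/6 = -3/4 kN·m
Superposition: M = Σ M_i = 183/8 kN·m ≈ 22.875000 kN·m

M(3/2) = 183/8 kN·m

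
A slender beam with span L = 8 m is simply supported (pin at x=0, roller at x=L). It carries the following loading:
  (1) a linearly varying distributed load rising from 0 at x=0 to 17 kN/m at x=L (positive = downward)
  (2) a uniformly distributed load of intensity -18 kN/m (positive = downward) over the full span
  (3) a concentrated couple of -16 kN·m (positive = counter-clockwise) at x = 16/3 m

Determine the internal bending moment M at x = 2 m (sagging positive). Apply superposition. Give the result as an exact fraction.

Load 1 — triangular load w₀=17 kN/m (0→w₀ over full span):
  M_1 = w₀Lx/6 - w₀x³/(6L) = 17·8·2/6 - 17·2³/(6·8) = 85/2 kN·m
Load 2 — uniform load w=-18 kN/m over full span:
  M_2 = wx(L-x)/2 = (-18)·2·(8-2)/2 = -108 kN·m
Load 3 — applied couple M₀=-16 kN·m at a=16/3 m (b=L-a=8/3):
  M_3 = M₀x/L  [x≤a] = (-16)·2/8 = -4 kN·m
Superposition: M = Σ M_i = -139/2 kN·m ≈ -69.500000 kN·m

M(2) = -139/2 kN·m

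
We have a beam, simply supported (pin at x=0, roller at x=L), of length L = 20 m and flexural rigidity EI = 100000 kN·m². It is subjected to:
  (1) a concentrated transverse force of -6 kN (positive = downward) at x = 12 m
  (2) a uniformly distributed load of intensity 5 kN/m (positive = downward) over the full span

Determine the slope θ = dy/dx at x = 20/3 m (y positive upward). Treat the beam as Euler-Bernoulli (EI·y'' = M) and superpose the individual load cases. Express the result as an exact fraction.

θ(20/3) = -36521/5062500 rad

Load 1 — point force P=-6 kN at a=12 m (b=L-a=8):
  θ_1 = -Pb(L²-b²-3x²)/(6LEI)  [x≤a] = -(-6)·8·(20²-8²-3·(20/3)²)/(6·20·100000) = 38/46875 rad
Load 2 — uniform load w=5 kN/m over full span:
  θ_2 = -w(L³-6Lx²+4x³)/(24EI) = -5·(20³-6·20·(20/3)²+4·(20/3)³)/(24·100000) = -13/1620 rad
Superposition: θ = Σ θ_i = -36521/5062500 rad ≈ -0.007214 rad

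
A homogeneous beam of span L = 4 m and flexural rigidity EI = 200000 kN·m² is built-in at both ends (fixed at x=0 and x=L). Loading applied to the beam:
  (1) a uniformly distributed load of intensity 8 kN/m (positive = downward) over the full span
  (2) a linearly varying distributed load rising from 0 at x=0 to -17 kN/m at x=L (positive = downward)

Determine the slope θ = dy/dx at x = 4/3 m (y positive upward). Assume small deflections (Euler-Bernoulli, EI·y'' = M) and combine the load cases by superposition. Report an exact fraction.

Load 1 — uniform load w=8 kN/m over full span:
  θ_1 = -wx(L-x)(L-2x)/(12EI) = -8·(4/3)·(4-(4/3))·(4-2·(4/3))/(12·200000) = -4/253125 rad
Load 2 — triangular load w₀=-17 kN/m (0→w₀ over full span):
  θ_2 = -w₀(2x(L-x)(L-2x)(x+2L)+x²(L-x)²)/(120LEI) = -(-17)·(2·(4/3)·(4-(4/3))·(4-2·(4/3))·((4/3)+2·4)+(4/3)²·(4-(4/3))²)/(120·4·200000) = 68/3796875 rad
Superposition: θ = Σ θ_i = 8/3796875 rad ≈ 0.000002 rad

θ(4/3) = 8/3796875 rad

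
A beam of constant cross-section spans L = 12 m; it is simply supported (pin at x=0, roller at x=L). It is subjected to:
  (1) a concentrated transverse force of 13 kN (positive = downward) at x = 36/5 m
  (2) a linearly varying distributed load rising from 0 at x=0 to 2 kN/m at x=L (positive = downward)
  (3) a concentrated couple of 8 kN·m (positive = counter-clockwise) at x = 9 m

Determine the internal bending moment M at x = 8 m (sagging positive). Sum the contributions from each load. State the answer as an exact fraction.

M(8) = 2444/45 kN·m

Load 1 — point force P=13 kN at a=36/5 m (b=L-a=24/5):
  M_1 = Pa(L-x)/L  [x>a] = 13·(36/5)·(12-8)/12 = 156/5 kN·m
Load 2 — triangular load w₀=2 kN/m (0→w₀ over full span):
  M_2 = w₀Lx/6 - w₀x³/(6L) = 2·12·8/6 - 2·8³/(6·12) = 160/9 kN·m
Load 3 — applied couple M₀=8 kN·m at a=9 m (b=L-a=3):
  M_3 = M₀x/L  [x≤a] = 8·8/12 = 16/3 kN·m
Superposition: M = Σ M_i = 2444/45 kN·m ≈ 54.311111 kN·m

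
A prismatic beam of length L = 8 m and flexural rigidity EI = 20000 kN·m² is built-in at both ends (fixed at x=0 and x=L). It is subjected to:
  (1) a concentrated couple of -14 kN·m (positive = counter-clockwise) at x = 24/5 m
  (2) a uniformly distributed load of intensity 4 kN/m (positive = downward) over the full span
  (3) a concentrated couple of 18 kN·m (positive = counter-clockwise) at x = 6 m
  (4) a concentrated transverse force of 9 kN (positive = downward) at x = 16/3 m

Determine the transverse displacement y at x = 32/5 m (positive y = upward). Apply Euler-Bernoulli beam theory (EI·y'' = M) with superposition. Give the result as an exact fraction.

Load 1 — applied couple M₀=-14 kN·m at a=24/5 m (b=L-a=16/5):
  y_1 = (R_Ax³/6 - M_Ax²/2 - M₀(x-a)²/2)/EI  [x>a] with R_A=-63/25, M_A=-112/25 = ((-63/25)·(32/5)³/6 - (-112/25)·(32/5)²/2 - (-14)·((32/5)-(24/5))²/2)/20000 = -42/1953125 m
Load 2 — uniform load w=4 kN/m over full span:
  y_2 = -wx²(L-x)²/(24EI) = -4·(32/5)²·(8-(32/5))²/(24·20000) = -1024/1171875 m
Load 3 — applied couple M₀=18 kN·m at a=6 m (b=L-a=2):
  y_3 = (R_Ax³/6 - M_Ax²/2 - M₀(x-a)²/2)/EI  [x>a] with R_A=81/32, M_A=45/8 = ((81/32)·(32/5)³/6 - (45/8)·(32/5)²/2 - 18·((32/5)-6)²/2)/20000 = -189/625000 m
Load 4 — point force P=9 kN at a=16/3 m (b=L-a=8/3):
  y_4 = -Pa²(L-x)²(3bL-(3b+a)(L-x))/(6L³EI)  [x>a] = -9·(16/3)²·(8-(32/5))²·(3·(8/3)·8-(3·(8/3)+(16/3))·(8-(32/5)))/(6·8³·20000) = -64/140625 m
Superposition: y = Σ y_i = -232429/140625000 m ≈ -0.001653 m

y(32/5) = -232429/140625000 m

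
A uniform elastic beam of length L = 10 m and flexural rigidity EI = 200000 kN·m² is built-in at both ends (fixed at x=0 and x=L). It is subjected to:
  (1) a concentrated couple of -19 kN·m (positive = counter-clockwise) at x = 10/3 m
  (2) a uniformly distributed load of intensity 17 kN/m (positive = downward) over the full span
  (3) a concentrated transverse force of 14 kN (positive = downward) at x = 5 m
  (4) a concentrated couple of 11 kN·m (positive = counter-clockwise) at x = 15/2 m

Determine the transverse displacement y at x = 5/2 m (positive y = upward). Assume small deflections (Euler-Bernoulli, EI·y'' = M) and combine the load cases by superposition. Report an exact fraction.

y(5/2) = -27611/18432000 m

Load 1 — applied couple M₀=-19 kN·m at a=10/3 m (b=L-a=20/3):
  y_1 = (R_Ax³/6 - M_Ax²/2)/EI  [x≤a] with R_A=-38/15, M_A=0 = ((-38/15)·(5/2)³/6 - 0·(5/2)²/2)/200000 = -19/576000 m
Load 2 — uniform load w=17 kN/m over full span:
  y_2 = -wx²(L-x)²/(24EI) = -17·(5/2)²·(10-(5/2))²/(24·200000) = -51/40960 m
Load 3 — point force P=14 kN at a=5 m (b=L-a=5):
  y_3 = -Pb²x²(3aL-(3a+b)x)/(6L³EI)  [x≤a] = -14·5²·(5/2)²·(3·5·10-(3·5+5)·(5/2))/(6·10³·200000) = -7/38400 m
Load 4 — applied couple M₀=11 kN·m at a=15/2 m (b=L-a=5/2):
  y_4 = (R_Ax³/6 - M_Ax²/2)/EI  [x≤a] with R_A=99/80, M_A=55/16 = ((99/80)·(5/2)³/6 - (55/16)·(5/2)²/2)/200000 = -77/2048000 m
Superposition: y = Σ y_i = -27611/18432000 m ≈ -0.001498 m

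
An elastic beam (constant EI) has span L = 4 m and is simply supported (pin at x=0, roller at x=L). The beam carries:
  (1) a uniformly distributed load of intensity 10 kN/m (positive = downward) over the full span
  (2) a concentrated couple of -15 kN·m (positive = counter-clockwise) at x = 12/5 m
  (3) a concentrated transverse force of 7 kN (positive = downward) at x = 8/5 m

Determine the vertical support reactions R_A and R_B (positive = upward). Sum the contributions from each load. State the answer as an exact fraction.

R_A = 409/20 kN, R_B = 531/20 kN

Load 1 — uniform load w=10 kN/m over full span:
  R_A = wL/2 = 10·4/2 = 20 kN
  R_B = wL/2 = 10·4/2 = 20 kN
Load 2 — applied couple M₀=-15 kN·m at a=12/5 m (b=L-a=8/5):
  R_A = M₀/L = (-15)/4 = -15/4 kN
  R_B = -M₀/L = -(-15)/4 = 15/4 kN
Load 3 — point force P=7 kN at a=8/5 m (b=L-a=12/5):
  R_A = Pb/L = 7·(12/5)/4 = 21/5 kN
  R_B = Pa/L = 7·(8/5)/4 = 14/5 kN
Superposition: R_A = 409/20 kN, R_B = 531/20 kN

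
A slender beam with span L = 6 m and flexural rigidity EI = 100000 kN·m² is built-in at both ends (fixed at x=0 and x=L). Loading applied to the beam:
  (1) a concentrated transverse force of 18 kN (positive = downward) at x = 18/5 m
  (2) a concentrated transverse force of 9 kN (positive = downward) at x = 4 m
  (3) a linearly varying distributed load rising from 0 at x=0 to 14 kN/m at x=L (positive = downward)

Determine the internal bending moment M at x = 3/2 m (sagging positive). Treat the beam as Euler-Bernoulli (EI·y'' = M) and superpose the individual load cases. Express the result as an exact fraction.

M(3/2) = -1153/2000 kN·m

Load 1 — point force P=18 kN at a=18/5 m (b=L-a=12/5):
  M_1 = Pb²(3a+b)x/L³ - Pab²/L²  [x≤a] = 18·(12/5)²·(3·(18/5)+(12/5))·(3/2)/6³ - 18·(18/5)·(12/5)²/6² = -108/125 kN·m
Load 2 — point force P=9 kN at a=4 m (b=L-a=2):
  M_2 = Pb²(3a+b)x/L³ - Pab²/L²  [x≤a] = 9·2²·(3·4+2)·(3/2)/6³ - 9·4·2²/6² = -1/2 kN·m
Load 3 — triangular load w₀=14 kN/m (0→w₀ over full span):
  M_3 = 3w₀Lx/20 - w₀L²/30 - w₀x³/(6L) = 3·14·6·(3/2)/20 - 14·6²/30 - 14·(3/2)³/(6·6) = 63/80 kN·m
Superposition: M = Σ M_i = -1153/2000 kN·m ≈ -0.576500 kN·m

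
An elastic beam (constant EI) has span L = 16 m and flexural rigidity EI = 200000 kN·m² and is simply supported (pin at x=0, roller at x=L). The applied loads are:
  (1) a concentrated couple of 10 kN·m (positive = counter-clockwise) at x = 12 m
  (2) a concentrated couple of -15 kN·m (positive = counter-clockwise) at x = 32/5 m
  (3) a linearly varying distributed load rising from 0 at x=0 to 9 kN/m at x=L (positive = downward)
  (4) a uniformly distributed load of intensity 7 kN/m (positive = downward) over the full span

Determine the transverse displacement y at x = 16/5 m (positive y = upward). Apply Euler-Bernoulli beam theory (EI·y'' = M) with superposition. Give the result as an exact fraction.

Load 1 — applied couple M₀=10 kN·m at a=12 m (b=L-a=4):
  y_1 = (M₀x³/(6L)+C₁x)/EI  [x≤a] with C₁=M₀(3b²-L²)/(6L)=-65/3 = (10·(16/5)³/(6·16)+(-65/3)·(16/5))/200000 = -103/312500 m
Load 2 — applied couple M₀=-15 kN·m at a=32/5 m (b=L-a=48/5):
  y_2 = (M₀x³/(6L)+C₁x)/EI  [x≤a] with C₁=M₀(3b²-L²)/(6L)=-16/5 = ((-15)·(16/5)³/(6·16)+(-16/5)·(16/5))/200000 = -6/78125 m
Load 3 — triangular load w₀=9 kN/m (0→w₀ over full span):
  y_3 = -w₀x(7L⁴-10L²x²+3x⁴)/(360LEI) = -9·(16/5)·(7·16⁴-10·16²·(16/5)²+3·(16/5)⁴)/(360·16·200000) = -528384/48828125 m
Load 4 — uniform load w=7 kN/m over full span:
  y_4 = -wx(L³-2Lx²+x³)/(24EI) = -7·(16/5)·(16³-2·16·(16/5)²+(16/5)³)/(24·200000) = -103936/5859375 m
Superposition: y = Σ y_i = -16972333/585937500 m ≈ -0.028966 m

y(16/5) = -16972333/585937500 m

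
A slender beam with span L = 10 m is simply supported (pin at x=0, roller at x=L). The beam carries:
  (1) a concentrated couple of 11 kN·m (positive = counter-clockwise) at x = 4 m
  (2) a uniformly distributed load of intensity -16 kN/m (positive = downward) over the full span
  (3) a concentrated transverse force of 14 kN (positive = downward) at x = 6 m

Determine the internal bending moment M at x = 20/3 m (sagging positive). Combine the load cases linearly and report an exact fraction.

Load 1 — applied couple M₀=11 kN·m at a=4 m (b=L-a=6):
  M_1 = M₀x/L - M₀  [x>a] = 11·(20/3)/10 - 11 = -11/3 kN·m
Load 2 — uniform load w=-16 kN/m over full span:
  M_2 = wx(L-x)/2 = (-16)·(20/3)·(10-(20/3))/2 = -1600/9 kN·m
Load 3 — point force P=14 kN at a=6 m (b=L-a=4):
  M_3 = Pa(L-x)/L  [x>a] = 14·6·(10-(20/3))/10 = 28 kN·m
Superposition: M = Σ M_i = -1381/9 kN·m ≈ -153.444444 kN·m

M(20/3) = -1381/9 kN·m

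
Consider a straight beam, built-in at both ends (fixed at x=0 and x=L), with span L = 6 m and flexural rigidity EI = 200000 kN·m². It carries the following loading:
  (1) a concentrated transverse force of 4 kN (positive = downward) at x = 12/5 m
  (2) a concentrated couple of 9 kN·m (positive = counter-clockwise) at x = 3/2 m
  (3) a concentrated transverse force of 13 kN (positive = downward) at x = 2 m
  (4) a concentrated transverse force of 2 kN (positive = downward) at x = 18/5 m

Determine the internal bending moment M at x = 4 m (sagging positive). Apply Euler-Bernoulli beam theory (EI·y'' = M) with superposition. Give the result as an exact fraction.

Load 1 — point force P=4 kN at a=12/5 m (b=L-a=18/5):
  M_1 = Pa²(a+3b)(L-x)/L³ - Pa²b/L²  [x>a] = 4·(12/5)²·((12/5)+3·(18/5))·(6-4)/6³ - 4·(12/5)²·(18/5)/6² = 64/125 kN·m
Load 2 — applied couple M₀=9 kN·m at a=3/2 m (b=L-a=9/2):
  M_2 = R_Ax - M_A - M₀  [x>a] with R_A=27/16, M_A=-27/16 = (27/16)·4 - (-27/16) - 9 = -9/16 kN·m
Load 3 — point force P=13 kN at a=2 m (b=L-a=4):
  M_3 = Pa²(a+3b)(L-x)/L³ - Pa²b/L²  [x>a] = 13·2²·(2+3·4)·(6-4)/6³ - 13·2²·4/6² = 26/27 kN·m
Load 4 — point force P=2 kN at a=18/5 m (b=L-a=12/5):
  M_4 = Pa²(a+3b)(L-x)/L³ - Pa²b/L²  [x>a] = 2·(18/5)²·((18/5)+3·(12/5))·(6-4)/6³ - 2·(18/5)²·(12/5)/6² = 108/125 kN·m
Superposition: M = Σ M_i = 95929/54000 kN·m ≈ 1.776463 kN·m

M(4) = 95929/54000 kN·m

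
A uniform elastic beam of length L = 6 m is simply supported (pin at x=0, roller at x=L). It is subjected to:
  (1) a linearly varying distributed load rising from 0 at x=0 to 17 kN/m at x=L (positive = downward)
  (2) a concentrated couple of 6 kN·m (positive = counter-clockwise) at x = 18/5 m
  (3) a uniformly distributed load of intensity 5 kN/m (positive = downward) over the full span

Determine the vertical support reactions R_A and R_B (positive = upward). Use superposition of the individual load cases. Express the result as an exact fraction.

Load 1 — triangular load w₀=17 kN/m (0→w₀ over full span):
  R_A = w₀L/6 = 17·6/6 = 17 kN
  R_B = w₀L/3 = 17·6/3 = 34 kN
Load 2 — applied couple M₀=6 kN·m at a=18/5 m (b=L-a=12/5):
  R_A = M₀/L = 6/6 = 1 kN
  R_B = -M₀/L = -6/6 = -1 kN
Load 3 — uniform load w=5 kN/m over full span:
  R_A = wL/2 = 5·6/2 = 15 kN
  R_B = wL/2 = 5·6/2 = 15 kN
Superposition: R_A = 33 kN, R_B = 48 kN

R_A = 33 kN, R_B = 48 kN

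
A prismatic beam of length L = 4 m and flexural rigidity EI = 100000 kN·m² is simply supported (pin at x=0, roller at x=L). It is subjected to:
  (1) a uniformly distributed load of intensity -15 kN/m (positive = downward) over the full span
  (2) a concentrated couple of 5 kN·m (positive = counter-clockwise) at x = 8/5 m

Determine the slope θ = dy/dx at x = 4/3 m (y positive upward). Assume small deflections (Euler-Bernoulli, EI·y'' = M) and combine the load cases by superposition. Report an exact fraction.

θ(4/3) = 1393/6750000 rad

Load 1 — uniform load w=-15 kN/m over full span:
  θ_1 = -w(L³-6Lx²+4x³)/(24EI) = -(-15)·(4³-6·4·(4/3)²+4·(4/3)³)/(24·100000) = 13/67500 rad
Load 2 — applied couple M₀=5 kN·m at a=8/5 m (b=L-a=12/5):
  θ_2 = (M₀x²/(2L)+C₁)/EI  [x≤a] with C₁=M₀(3b²-L²)/(6L)=4/15 = (5·(4/3)²/(2·4)+(4/15))/100000 = 31/2250000 rad
Superposition: θ = Σ θ_i = 1393/6750000 rad ≈ 0.000206 rad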